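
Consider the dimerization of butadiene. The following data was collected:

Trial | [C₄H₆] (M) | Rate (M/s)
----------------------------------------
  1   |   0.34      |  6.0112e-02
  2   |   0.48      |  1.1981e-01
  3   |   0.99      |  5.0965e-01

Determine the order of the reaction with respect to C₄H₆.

second order (2)

Step 1: Compare trials to find order n where rate₂/rate₁ = ([C₄H₆]₂/[C₄H₆]₁)^n
Step 2: rate₂/rate₁ = 1.1981e-01/6.0112e-02 = 1.993
Step 3: [C₄H₆]₂/[C₄H₆]₁ = 0.48/0.34 = 1.412
Step 4: n = ln(1.993)/ln(1.412) = 2.00 ≈ 2
Step 5: The reaction is second order in C₄H₆.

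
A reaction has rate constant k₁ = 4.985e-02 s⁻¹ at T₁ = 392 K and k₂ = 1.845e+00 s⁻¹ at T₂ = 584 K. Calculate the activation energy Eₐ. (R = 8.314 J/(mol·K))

35.8 kJ/mol

Step 1: Use the two-temperature Arrhenius form: ln(k₂/k₁) = -Eₐ/R × (1/T₂ - 1/T₁)
Step 2: ln(k₂/k₁) = ln(1.845e+00/4.985e-02) = ln(37.011) = 3.61122
Step 3: 1/T₂ - 1/T₁ = 1/584 - 1/392 = -8.386916e-04 K⁻¹
Step 4: Eₐ = -R × ln(k₂/k₁) / (1/T₂ - 1/T₁) = -8.314 × 3.61122 / -8.386916e-04
Step 5: Eₐ = 3.5798e+04 J/mol = 35.8 kJ/mol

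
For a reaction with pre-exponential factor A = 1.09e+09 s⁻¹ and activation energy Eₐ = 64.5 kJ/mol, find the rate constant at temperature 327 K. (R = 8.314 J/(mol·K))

5.42e-02 s⁻¹

Step 1: Use the Arrhenius equation: k = A × exp(-Eₐ/RT)
Step 2: Convert Eₐ to J/mol: 64.5 kJ/mol = 64500 J/mol
Step 3: Calculate the exponent: -Eₐ/(RT) = -64500/(8.314 × 327) = -23.72477
Step 4: k = 1.09e+09 × exp(-23.72477)
Step 5: k = 1.09e+09 × 4.97122e-11 = 5.4186e-02 s⁻¹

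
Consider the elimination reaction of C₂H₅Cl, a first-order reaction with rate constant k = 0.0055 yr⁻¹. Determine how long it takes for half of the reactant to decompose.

126 yr

Step 1: For a first-order reaction, t₁/₂ = ln(2)/k
Step 2: t₁/₂ = ln(2)/0.0055
Step 3: t₁/₂ = 0.6931/0.0055 = 126 yr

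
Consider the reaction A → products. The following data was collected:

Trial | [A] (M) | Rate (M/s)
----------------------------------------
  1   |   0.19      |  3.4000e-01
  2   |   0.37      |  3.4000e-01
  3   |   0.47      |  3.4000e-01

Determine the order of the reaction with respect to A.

zeroth order (0)

Step 1: Compare trials - when concentration changes, rate stays constant.
Step 2: rate₂/rate₁ = 3.4000e-01/3.4000e-01 = 1
Step 3: [A]₂/[A]₁ = 0.37/0.19 = 1.947
Step 4: Since rate ratio ≈ (conc ratio)^0, the reaction is zeroth order.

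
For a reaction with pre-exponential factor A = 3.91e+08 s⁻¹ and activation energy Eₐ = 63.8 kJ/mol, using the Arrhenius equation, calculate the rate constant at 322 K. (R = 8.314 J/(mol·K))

1.75e-02 s⁻¹

Step 1: Use the Arrhenius equation: k = A × exp(-Eₐ/RT)
Step 2: Convert Eₐ to J/mol: 63.8 kJ/mol = 63800 J/mol
Step 3: Calculate the exponent: -Eₐ/(RT) = -63800/(8.314 × 322) = -23.83169
Step 4: k = 3.91e+08 × exp(-23.83169)
Step 5: k = 3.91e+08 × 4.46713e-11 = 1.7466e-02 s⁻¹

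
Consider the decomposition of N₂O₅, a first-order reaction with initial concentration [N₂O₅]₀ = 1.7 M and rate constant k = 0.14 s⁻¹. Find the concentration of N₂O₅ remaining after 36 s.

0.01101 M

Step 1: For a first-order reaction: [N₂O₅] = [N₂O₅]₀ × e^(-kt)
Step 2: [N₂O₅] = 1.7 × e^(-0.14 × 36)
Step 3: [N₂O₅] = 1.7 × e^(-5.04)
Step 4: [N₂O₅] = 1.7 × 0.00647375 = 0.01101 M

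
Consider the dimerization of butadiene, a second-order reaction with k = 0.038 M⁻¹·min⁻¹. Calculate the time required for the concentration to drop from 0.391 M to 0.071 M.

303.3 min

Step 1: For second-order: t = (1/[C₄H₆] - 1/[C₄H₆]₀)/k
Step 2: t = (1/0.071 - 1/0.391)/0.038
Step 3: t = (14.08 - 2.558)/0.038
Step 4: t = 11.53/0.038 = 303.3 min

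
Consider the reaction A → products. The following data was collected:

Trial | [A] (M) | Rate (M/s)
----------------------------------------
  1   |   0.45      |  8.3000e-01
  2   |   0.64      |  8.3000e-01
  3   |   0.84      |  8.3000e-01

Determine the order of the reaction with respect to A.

zeroth order (0)

Step 1: Compare trials - when concentration changes, rate stays constant.
Step 2: rate₂/rate₁ = 8.3000e-01/8.3000e-01 = 1
Step 3: [A]₂/[A]₁ = 0.64/0.45 = 1.422
Step 4: Since rate ratio ≈ (conc ratio)^0, the reaction is zeroth order.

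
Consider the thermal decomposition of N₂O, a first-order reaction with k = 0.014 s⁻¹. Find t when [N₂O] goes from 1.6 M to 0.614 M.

68.41 s

Step 1: For first-order: t = ln([N₂O]₀/[N₂O])/k
Step 2: t = ln(1.6/0.614)/0.014
Step 3: t = ln(2.606)/0.014
Step 4: t = 0.9578/0.014 = 68.41 s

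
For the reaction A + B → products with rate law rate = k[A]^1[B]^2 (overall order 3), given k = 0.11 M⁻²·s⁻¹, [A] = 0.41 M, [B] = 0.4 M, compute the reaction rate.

0.007216 M/s

Step 1: The rate law is rate = k[A]^1[B]^2, overall order = 1+2 = 3
Step 2: Substitute values: rate = 0.11 × (0.41)^1 × (0.4)^2
Step 3: rate = 0.11 × 0.41 × 0.16 = 0.007216 M/s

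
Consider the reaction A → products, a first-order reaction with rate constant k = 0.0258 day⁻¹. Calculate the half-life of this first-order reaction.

26.87 day

Step 1: For a first-order reaction, t₁/₂ = ln(2)/k
Step 2: t₁/₂ = ln(2)/0.0258
Step 3: t₁/₂ = 0.6931/0.0258 = 26.87 day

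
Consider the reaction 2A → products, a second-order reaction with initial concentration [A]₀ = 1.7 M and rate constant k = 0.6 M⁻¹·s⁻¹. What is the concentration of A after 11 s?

0.1391 M

Step 1: For a second-order reaction: 1/[A] = 1/[A]₀ + kt
Step 2: 1/[A] = 1/1.7 + 0.6 × 11
Step 3: 1/[A] = 0.5882 + 6.6 = 7.188
Step 4: [A] = 1/7.188 = 0.1391 M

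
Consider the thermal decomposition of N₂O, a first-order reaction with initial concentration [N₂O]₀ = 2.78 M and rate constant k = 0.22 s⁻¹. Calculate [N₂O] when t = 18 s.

0.053 M

Step 1: For a first-order reaction: [N₂O] = [N₂O]₀ × e^(-kt)
Step 2: [N₂O] = 2.78 × e^(-0.22 × 18)
Step 3: [N₂O] = 2.78 × e^(-3.96)
Step 4: [N₂O] = 2.78 × 0.0190631 = 0.053 M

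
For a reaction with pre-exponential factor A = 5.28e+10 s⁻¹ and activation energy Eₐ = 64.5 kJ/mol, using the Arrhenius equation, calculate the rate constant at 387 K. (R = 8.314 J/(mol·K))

1.04e+02 s⁻¹

Step 1: Use the Arrhenius equation: k = A × exp(-Eₐ/RT)
Step 2: Convert Eₐ to J/mol: 64.5 kJ/mol = 64500 J/mol
Step 3: Calculate the exponent: -Eₐ/(RT) = -64500/(8.314 × 387) = -20.04651
Step 4: k = 5.28e+10 × exp(-20.04651)
Step 5: k = 5.28e+10 × 1.96748e-09 = 1.0388e+02 s⁻¹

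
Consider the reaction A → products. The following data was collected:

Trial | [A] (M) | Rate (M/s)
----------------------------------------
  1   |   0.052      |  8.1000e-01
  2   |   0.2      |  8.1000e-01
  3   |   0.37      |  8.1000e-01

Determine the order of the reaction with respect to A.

zeroth order (0)

Step 1: Compare trials - when concentration changes, rate stays constant.
Step 2: rate₂/rate₁ = 8.1000e-01/8.1000e-01 = 1
Step 3: [A]₂/[A]₁ = 0.2/0.052 = 3.846
Step 4: Since rate ratio ≈ (conc ratio)^0, the reaction is zeroth order.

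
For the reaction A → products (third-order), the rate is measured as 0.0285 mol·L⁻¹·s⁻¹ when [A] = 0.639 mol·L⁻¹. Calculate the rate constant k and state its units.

0.1092 (mol·L⁻¹)⁻²·s⁻¹

Step 1: rate = k[A]^3, so k = rate / [A]^3.
Step 2: k = 0.0285 / (0.639)^3 = 0.0285 / 0.2609.
Step 3: k = 0.1092 (mol·L⁻¹)⁻²·s⁻¹.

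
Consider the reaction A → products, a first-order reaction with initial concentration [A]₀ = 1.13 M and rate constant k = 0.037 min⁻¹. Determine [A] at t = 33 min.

0.3333 M

Step 1: For a first-order reaction: [A] = [A]₀ × e^(-kt)
Step 2: [A] = 1.13 × e^(-0.037 × 33)
Step 3: [A] = 1.13 × e^(-1.221)
Step 4: [A] = 1.13 × 0.294935 = 0.3333 M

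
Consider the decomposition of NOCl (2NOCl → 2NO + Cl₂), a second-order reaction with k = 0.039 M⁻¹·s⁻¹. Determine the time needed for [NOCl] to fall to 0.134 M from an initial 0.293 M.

103.8 s

Step 1: For second-order: t = (1/[NOCl] - 1/[NOCl]₀)/k
Step 2: t = (1/0.134 - 1/0.293)/0.039
Step 3: t = (7.463 - 3.413)/0.039
Step 4: t = 4.05/0.039 = 103.8 s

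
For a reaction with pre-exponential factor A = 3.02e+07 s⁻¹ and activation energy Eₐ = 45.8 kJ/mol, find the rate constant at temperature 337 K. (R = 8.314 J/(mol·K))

2.40e+00 s⁻¹

Step 1: Use the Arrhenius equation: k = A × exp(-Eₐ/RT)
Step 2: Convert Eₐ to J/mol: 45.8 kJ/mol = 45800 J/mol
Step 3: Calculate the exponent: -Eₐ/(RT) = -45800/(8.314 × 337) = -16.34653
Step 4: k = 3.02e+07 × exp(-16.34653)
Step 5: k = 3.02e+07 × 7.95779e-08 = 2.4033e+00 s⁻¹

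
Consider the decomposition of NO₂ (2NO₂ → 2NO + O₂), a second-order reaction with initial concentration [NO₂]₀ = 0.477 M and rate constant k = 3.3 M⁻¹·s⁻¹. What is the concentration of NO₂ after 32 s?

0.009285 M

Step 1: For a second-order reaction: 1/[NO₂] = 1/[NO₂]₀ + kt
Step 2: 1/[NO₂] = 1/0.477 + 3.3 × 32
Step 3: 1/[NO₂] = 2.096 + 105.6 = 107.7
Step 4: [NO₂] = 1/107.7 = 0.009285 M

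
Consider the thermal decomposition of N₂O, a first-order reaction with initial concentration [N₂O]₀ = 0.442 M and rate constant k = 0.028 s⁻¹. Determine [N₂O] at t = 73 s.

0.05724 M

Step 1: For a first-order reaction: [N₂O] = [N₂O]₀ × e^(-kt)
Step 2: [N₂O] = 0.442 × e^(-0.028 × 73)
Step 3: [N₂O] = 0.442 × e^(-2.044)
Step 4: [N₂O] = 0.442 × 0.12951 = 0.05724 M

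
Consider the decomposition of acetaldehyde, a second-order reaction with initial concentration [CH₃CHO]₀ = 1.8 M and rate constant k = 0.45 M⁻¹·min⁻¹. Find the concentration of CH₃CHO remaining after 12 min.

0.1679 M

Step 1: For a second-order reaction: 1/[CH₃CHO] = 1/[CH₃CHO]₀ + kt
Step 2: 1/[CH₃CHO] = 1/1.8 + 0.45 × 12
Step 3: 1/[CH₃CHO] = 0.5556 + 5.4 = 5.956
Step 4: [CH₃CHO] = 1/5.956 = 0.1679 M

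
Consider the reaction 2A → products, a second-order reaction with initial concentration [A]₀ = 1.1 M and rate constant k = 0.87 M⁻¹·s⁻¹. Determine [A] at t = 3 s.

0.2842 M

Step 1: For a second-order reaction: 1/[A] = 1/[A]₀ + kt
Step 2: 1/[A] = 1/1.1 + 0.87 × 3
Step 3: 1/[A] = 0.9091 + 2.61 = 3.519
Step 4: [A] = 1/3.519 = 0.2842 M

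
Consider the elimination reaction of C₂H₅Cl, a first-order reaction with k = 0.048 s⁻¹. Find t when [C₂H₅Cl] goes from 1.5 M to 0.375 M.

28.88 s

Step 1: For first-order: t = ln([C₂H₅Cl]₀/[C₂H₅Cl])/k
Step 2: t = ln(1.5/0.375)/0.048
Step 3: t = ln(4)/0.048
Step 4: t = 1.386/0.048 = 28.88 s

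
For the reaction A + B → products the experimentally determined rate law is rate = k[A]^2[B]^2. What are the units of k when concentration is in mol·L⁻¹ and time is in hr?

(mol·L⁻¹)⁻³·hr⁻¹

Step 1: Overall order = 2 + 2 = 4.
Step 2: rate has units mol·L⁻¹·hr⁻¹; [A]^2[B]^2 has units (mol·L⁻¹)^4.
Step 3: k = rate/([A]^2[B]^2), so units of k = (mol·L⁻¹)^(1-4)·hr⁻¹ = (mol·L⁻¹)⁻³·hr⁻¹.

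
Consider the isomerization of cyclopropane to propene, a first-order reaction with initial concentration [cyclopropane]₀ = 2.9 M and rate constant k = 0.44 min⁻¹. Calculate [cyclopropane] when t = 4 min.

0.4989 M

Step 1: For a first-order reaction: [cyclopropane] = [cyclopropane]₀ × e^(-kt)
Step 2: [cyclopropane] = 2.9 × e^(-0.44 × 4)
Step 3: [cyclopropane] = 2.9 × e^(-1.76)
Step 4: [cyclopropane] = 2.9 × 0.172045 = 0.4989 M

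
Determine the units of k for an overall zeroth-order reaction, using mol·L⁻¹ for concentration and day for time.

mol·L⁻¹·day⁻¹

Step 1: For overall order n, rate = k × (concentration)^n.
Step 2: Rate has units mol·L⁻¹·day⁻¹; concentration term has units (mol·L⁻¹)^0.
Step 3: k = rate / (concentration)^n, so units of k = (mol·L⁻¹)^(1-0)·day⁻¹ = mol·L⁻¹·day⁻¹.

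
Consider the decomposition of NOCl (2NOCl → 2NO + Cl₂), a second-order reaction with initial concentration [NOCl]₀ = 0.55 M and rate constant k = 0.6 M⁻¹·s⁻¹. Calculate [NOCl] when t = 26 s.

0.05741 M

Step 1: For a second-order reaction: 1/[NOCl] = 1/[NOCl]₀ + kt
Step 2: 1/[NOCl] = 1/0.55 + 0.6 × 26
Step 3: 1/[NOCl] = 1.818 + 15.6 = 17.42
Step 4: [NOCl] = 1/17.42 = 0.05741 M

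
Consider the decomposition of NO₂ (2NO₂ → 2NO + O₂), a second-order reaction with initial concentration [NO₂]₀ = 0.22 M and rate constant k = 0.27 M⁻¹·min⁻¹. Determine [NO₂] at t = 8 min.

0.1491 M

Step 1: For a second-order reaction: 1/[NO₂] = 1/[NO₂]₀ + kt
Step 2: 1/[NO₂] = 1/0.22 + 0.27 × 8
Step 3: 1/[NO₂] = 4.545 + 2.16 = 6.705
Step 4: [NO₂] = 1/6.705 = 0.1491 M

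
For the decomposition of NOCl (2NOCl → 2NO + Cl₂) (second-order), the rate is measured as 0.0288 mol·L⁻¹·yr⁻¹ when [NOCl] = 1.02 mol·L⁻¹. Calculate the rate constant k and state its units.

0.02768 (mol·L⁻¹)⁻¹·yr⁻¹

Step 1: rate = k[NOCl]^2, so k = rate / [NOCl]^2.
Step 2: k = 0.0288 / (1.02)^2 = 0.0288 / 1.04.
Step 3: k = 0.02768 (mol·L⁻¹)⁻¹·yr⁻¹.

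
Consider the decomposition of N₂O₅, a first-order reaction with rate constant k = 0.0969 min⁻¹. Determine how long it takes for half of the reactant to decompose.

7.153 min

Step 1: For a first-order reaction, t₁/₂ = ln(2)/k
Step 2: t₁/₂ = ln(2)/0.0969
Step 3: t₁/₂ = 0.6931/0.0969 = 7.153 min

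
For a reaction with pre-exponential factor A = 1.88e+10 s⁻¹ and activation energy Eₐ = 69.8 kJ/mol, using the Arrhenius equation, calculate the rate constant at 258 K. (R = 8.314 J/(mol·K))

1.39e-04 s⁻¹

Step 1: Use the Arrhenius equation: k = A × exp(-Eₐ/RT)
Step 2: Convert Eₐ to J/mol: 69.8 kJ/mol = 69800 J/mol
Step 3: Calculate the exponent: -Eₐ/(RT) = -69800/(8.314 × 258) = -32.54061
Step 4: k = 1.88e+10 × exp(-32.54061)
Step 5: k = 1.88e+10 × 7.37552e-15 = 1.3866e-04 s⁻¹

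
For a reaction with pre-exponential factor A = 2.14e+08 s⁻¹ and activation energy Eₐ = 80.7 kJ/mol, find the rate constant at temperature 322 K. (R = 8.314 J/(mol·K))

1.73e-05 s⁻¹

Step 1: Use the Arrhenius equation: k = A × exp(-Eₐ/RT)
Step 2: Convert Eₐ to J/mol: 80.7 kJ/mol = 80700 J/mol
Step 3: Calculate the exponent: -Eₐ/(RT) = -80700/(8.314 × 322) = -30.14447
Step 4: k = 2.14e+08 × exp(-30.14447)
Step 5: k = 2.14e+08 × 8.09884e-14 = 1.7332e-05 s⁻¹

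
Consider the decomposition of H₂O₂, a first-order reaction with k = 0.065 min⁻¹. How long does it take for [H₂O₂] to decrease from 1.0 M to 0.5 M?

10.66 min

Step 1: For first-order: t = ln([H₂O₂]₀/[H₂O₂])/k
Step 2: t = ln(1.0/0.5)/0.065
Step 3: t = ln(2)/0.065
Step 4: t = 0.6931/0.065 = 10.66 min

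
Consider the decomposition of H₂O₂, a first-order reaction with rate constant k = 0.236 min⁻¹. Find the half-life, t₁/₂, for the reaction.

2.937 min

Step 1: For a first-order reaction, t₁/₂ = ln(2)/k
Step 2: t₁/₂ = ln(2)/0.236
Step 3: t₁/₂ = 0.6931/0.236 = 2.937 min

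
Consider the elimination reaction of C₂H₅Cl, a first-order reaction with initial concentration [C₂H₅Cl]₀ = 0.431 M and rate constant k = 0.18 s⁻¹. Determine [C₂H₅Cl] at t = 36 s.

0.0006611 M

Step 1: For a first-order reaction: [C₂H₅Cl] = [C₂H₅Cl]₀ × e^(-kt)
Step 2: [C₂H₅Cl] = 0.431 × e^(-0.18 × 36)
Step 3: [C₂H₅Cl] = 0.431 × e^(-6.48)
Step 4: [C₂H₅Cl] = 0.431 × 0.00153381 = 0.0006611 M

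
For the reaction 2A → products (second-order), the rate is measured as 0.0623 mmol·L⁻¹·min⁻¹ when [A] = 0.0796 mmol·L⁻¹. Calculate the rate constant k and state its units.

9.832 (mmol·L⁻¹)⁻¹·min⁻¹

Step 1: rate = k[A]^2, so k = rate / [A]^2.
Step 2: k = 0.0623 / (0.0796)^2 = 0.0623 / 0.006336.
Step 3: k = 9.832 (mmol·L⁻¹)⁻¹·min⁻¹.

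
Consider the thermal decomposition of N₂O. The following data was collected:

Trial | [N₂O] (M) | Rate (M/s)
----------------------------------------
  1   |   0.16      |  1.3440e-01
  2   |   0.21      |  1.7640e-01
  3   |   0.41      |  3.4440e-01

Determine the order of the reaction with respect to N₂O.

first order (1)

Step 1: Compare trials to find order n where rate₂/rate₁ = ([N₂O]₂/[N₂O]₁)^n
Step 2: rate₂/rate₁ = 1.7640e-01/1.3440e-01 = 1.312
Step 3: [N₂O]₂/[N₂O]₁ = 0.21/0.16 = 1.312
Step 4: n = ln(1.312)/ln(1.312) = 1.00 ≈ 1
Step 5: The reaction is first order in N₂O.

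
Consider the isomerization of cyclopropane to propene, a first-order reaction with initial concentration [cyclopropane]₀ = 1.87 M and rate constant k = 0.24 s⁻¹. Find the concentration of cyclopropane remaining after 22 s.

0.009523 M

Step 1: For a first-order reaction: [cyclopropane] = [cyclopropane]₀ × e^(-kt)
Step 2: [cyclopropane] = 1.87 × e^(-0.24 × 22)
Step 3: [cyclopropane] = 1.87 × e^(-5.28)
Step 4: [cyclopropane] = 1.87 × 0.00509243 = 0.009523 M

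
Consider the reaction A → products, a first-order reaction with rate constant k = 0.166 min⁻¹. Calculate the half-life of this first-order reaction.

4.176 min

Step 1: For a first-order reaction, t₁/₂ = ln(2)/k
Step 2: t₁/₂ = ln(2)/0.166
Step 3: t₁/₂ = 0.6931/0.166 = 4.176 min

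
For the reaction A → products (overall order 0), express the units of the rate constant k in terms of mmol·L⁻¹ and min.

mmol·L⁻¹·min⁻¹

Step 1: For overall order n, rate = k × (concentration)^n.
Step 2: Rate has units mmol·L⁻¹·min⁻¹; concentration term has units (mmol·L⁻¹)^0.
Step 3: k = rate / (concentration)^n, so units of k = (mmol·L⁻¹)^(1-0)·min⁻¹ = mmol·L⁻¹·min⁻¹.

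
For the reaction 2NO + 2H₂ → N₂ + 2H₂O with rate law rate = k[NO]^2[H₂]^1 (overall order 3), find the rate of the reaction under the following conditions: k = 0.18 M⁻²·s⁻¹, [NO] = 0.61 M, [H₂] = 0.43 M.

0.0288 M/s

Step 1: The rate law is rate = k[NO]^2[H₂]^1, overall order = 2+1 = 3
Step 2: Substitute values: rate = 0.18 × (0.61)^2 × (0.43)^1
Step 3: rate = 0.18 × 0.3721 × 0.43 = 0.0288005 M/s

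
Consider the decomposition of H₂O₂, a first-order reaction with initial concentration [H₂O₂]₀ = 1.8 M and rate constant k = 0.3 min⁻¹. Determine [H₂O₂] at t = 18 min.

0.00813 M

Step 1: For a first-order reaction: [H₂O₂] = [H₂O₂]₀ × e^(-kt)
Step 2: [H₂O₂] = 1.8 × e^(-0.3 × 18)
Step 3: [H₂O₂] = 1.8 × e^(-5.4)
Step 4: [H₂O₂] = 1.8 × 0.00451658 = 0.00813 M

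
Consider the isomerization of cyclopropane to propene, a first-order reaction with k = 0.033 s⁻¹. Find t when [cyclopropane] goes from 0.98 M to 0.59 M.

15.38 s

Step 1: For first-order: t = ln([cyclopropane]₀/[cyclopropane])/k
Step 2: t = ln(0.98/0.59)/0.033
Step 3: t = ln(1.661)/0.033
Step 4: t = 0.5074/0.033 = 15.38 s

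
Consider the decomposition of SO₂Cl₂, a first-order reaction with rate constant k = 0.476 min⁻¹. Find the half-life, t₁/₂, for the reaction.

1.456 min

Step 1: For a first-order reaction, t₁/₂ = ln(2)/k
Step 2: t₁/₂ = ln(2)/0.476
Step 3: t₁/₂ = 0.6931/0.476 = 1.456 min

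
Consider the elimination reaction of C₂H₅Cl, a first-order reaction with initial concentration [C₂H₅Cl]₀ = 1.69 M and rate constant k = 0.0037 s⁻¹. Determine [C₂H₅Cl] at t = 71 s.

1.3 M

Step 1: For a first-order reaction: [C₂H₅Cl] = [C₂H₅Cl]₀ × e^(-kt)
Step 2: [C₂H₅Cl] = 1.69 × e^(-0.0037 × 71)
Step 3: [C₂H₅Cl] = 1.69 × e^(-0.2627)
Step 4: [C₂H₅Cl] = 1.69 × 0.768973 = 1.3 M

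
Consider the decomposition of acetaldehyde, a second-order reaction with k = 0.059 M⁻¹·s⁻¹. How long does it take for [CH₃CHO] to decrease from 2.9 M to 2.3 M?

1.525 s

Step 1: For second-order: t = (1/[CH₃CHO] - 1/[CH₃CHO]₀)/k
Step 2: t = (1/2.3 - 1/2.9)/0.059
Step 3: t = (0.4348 - 0.3448)/0.059
Step 4: t = 0.08996/0.059 = 1.525 s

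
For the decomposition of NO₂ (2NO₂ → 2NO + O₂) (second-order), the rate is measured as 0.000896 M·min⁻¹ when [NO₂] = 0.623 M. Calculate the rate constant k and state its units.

0.002309 M⁻¹·min⁻¹

Step 1: rate = k[NO₂]^2, so k = rate / [NO₂]^2.
Step 2: k = 0.000896 / (0.623)^2 = 0.000896 / 0.3881.
Step 3: k = 0.002309 M⁻¹·min⁻¹.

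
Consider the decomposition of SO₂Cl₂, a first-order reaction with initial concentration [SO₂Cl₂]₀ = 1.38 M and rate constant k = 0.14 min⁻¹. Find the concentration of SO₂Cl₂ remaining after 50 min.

0.001258 M

Step 1: For a first-order reaction: [SO₂Cl₂] = [SO₂Cl₂]₀ × e^(-kt)
Step 2: [SO₂Cl₂] = 1.38 × e^(-0.14 × 50)
Step 3: [SO₂Cl₂] = 1.38 × e^(-7)
Step 4: [SO₂Cl₂] = 1.38 × 0.000911882 = 0.001258 M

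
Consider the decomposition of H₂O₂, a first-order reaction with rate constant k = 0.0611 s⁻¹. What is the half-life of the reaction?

11.34 s

Step 1: For a first-order reaction, t₁/₂ = ln(2)/k
Step 2: t₁/₂ = ln(2)/0.0611
Step 3: t₁/₂ = 0.6931/0.0611 = 11.34 s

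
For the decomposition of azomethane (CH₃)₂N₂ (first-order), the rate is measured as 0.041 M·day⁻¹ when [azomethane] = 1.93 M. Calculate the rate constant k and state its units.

0.02124 day⁻¹

Step 1: rate = k[azomethane]^1, so k = rate / [azomethane]^1.
Step 2: k = 0.041 / (1.93)^1 = 0.041 / 1.93.
Step 3: k = 0.02124 day⁻¹.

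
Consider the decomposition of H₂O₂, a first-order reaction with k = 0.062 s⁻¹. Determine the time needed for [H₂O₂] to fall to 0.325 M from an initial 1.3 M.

22.36 s

Step 1: For first-order: t = ln([H₂O₂]₀/[H₂O₂])/k
Step 2: t = ln(1.3/0.325)/0.062
Step 3: t = ln(4)/0.062
Step 4: t = 1.386/0.062 = 22.36 s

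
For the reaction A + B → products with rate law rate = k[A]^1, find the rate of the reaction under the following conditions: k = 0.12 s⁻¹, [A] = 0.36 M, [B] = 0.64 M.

0.0432 M/s

Step 1: The rate law is rate = k[A]^1
Step 2: Note that the rate does not depend on [B] (zero order in B).
Step 3: rate = 0.12 × (0.36)^1 = 0.0432 M/s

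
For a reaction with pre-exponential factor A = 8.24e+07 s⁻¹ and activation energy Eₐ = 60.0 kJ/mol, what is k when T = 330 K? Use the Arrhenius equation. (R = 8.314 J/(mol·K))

2.62e-02 s⁻¹

Step 1: Use the Arrhenius equation: k = A × exp(-Eₐ/RT)
Step 2: Convert Eₐ to J/mol: 60.0 kJ/mol = 60000 J/mol
Step 3: Calculate the exponent: -Eₐ/(RT) = -60000/(8.314 × 330) = -21.86892
Step 4: k = 8.24e+07 × exp(-21.86892)
Step 5: k = 8.24e+07 × 3.18016e-10 = 2.6205e-02 s⁻¹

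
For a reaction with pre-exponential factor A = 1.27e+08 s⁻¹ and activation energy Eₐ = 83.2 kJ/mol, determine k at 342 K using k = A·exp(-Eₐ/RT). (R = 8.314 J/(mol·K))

2.49e-05 s⁻¹

Step 1: Use the Arrhenius equation: k = A × exp(-Eₐ/RT)
Step 2: Convert Eₐ to J/mol: 83.2 kJ/mol = 83200 J/mol
Step 3: Calculate the exponent: -Eₐ/(RT) = -83200/(8.314 × 342) = -29.26087
Step 4: k = 1.27e+08 × exp(-29.26087)
Step 5: k = 1.27e+08 × 1.95959e-13 = 2.4887e-05 s⁻¹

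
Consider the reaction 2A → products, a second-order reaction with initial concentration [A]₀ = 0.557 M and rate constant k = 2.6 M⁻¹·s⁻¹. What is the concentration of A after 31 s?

0.01214 M

Step 1: For a second-order reaction: 1/[A] = 1/[A]₀ + kt
Step 2: 1/[A] = 1/0.557 + 2.6 × 31
Step 3: 1/[A] = 1.795 + 80.6 = 82.4
Step 4: [A] = 1/82.4 = 0.01214 M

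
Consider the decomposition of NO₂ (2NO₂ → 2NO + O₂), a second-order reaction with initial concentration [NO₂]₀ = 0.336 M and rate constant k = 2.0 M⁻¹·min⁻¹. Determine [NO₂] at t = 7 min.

0.05891 M

Step 1: For a second-order reaction: 1/[NO₂] = 1/[NO₂]₀ + kt
Step 2: 1/[NO₂] = 1/0.336 + 2.0 × 7
Step 3: 1/[NO₂] = 2.976 + 14 = 16.98
Step 4: [NO₂] = 1/16.98 = 0.05891 M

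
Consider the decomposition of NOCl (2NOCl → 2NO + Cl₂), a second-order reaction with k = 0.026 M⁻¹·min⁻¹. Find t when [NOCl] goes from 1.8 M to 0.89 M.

21.85 min

Step 1: For second-order: t = (1/[NOCl] - 1/[NOCl]₀)/k
Step 2: t = (1/0.89 - 1/1.8)/0.026
Step 3: t = (1.124 - 0.5556)/0.026
Step 4: t = 0.568/0.026 = 21.85 min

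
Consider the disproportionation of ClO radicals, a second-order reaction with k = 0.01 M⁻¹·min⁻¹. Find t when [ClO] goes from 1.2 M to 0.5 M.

116.7 min

Step 1: For second-order: t = (1/[ClO] - 1/[ClO]₀)/k
Step 2: t = (1/0.5 - 1/1.2)/0.01
Step 3: t = (2 - 0.8333)/0.01
Step 4: t = 1.167/0.01 = 116.7 min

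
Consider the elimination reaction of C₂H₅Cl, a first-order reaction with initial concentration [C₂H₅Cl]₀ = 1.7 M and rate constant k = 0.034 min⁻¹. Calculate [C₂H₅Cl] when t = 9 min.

1.252 M

Step 1: For a first-order reaction: [C₂H₅Cl] = [C₂H₅Cl]₀ × e^(-kt)
Step 2: [C₂H₅Cl] = 1.7 × e^(-0.034 × 9)
Step 3: [C₂H₅Cl] = 1.7 × e^(-0.306)
Step 4: [C₂H₅Cl] = 1.7 × 0.736387 = 1.252 M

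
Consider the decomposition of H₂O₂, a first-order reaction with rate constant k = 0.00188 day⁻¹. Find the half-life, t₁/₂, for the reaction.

368.7 day

Step 1: For a first-order reaction, t₁/₂ = ln(2)/k
Step 2: t₁/₂ = ln(2)/0.00188
Step 3: t₁/₂ = 0.6931/0.00188 = 368.7 day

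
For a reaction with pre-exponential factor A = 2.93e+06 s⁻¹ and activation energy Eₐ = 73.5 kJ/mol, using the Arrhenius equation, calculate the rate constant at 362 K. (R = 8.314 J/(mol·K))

7.26e-05 s⁻¹

Step 1: Use the Arrhenius equation: k = A × exp(-Eₐ/RT)
Step 2: Convert Eₐ to J/mol: 73.5 kJ/mol = 73500 J/mol
Step 3: Calculate the exponent: -Eₐ/(RT) = -73500/(8.314 × 362) = -24.42130
Step 4: k = 2.93e+06 × exp(-24.42130)
Step 5: k = 2.93e+06 × 2.47722e-11 = 7.2583e-05 s⁻¹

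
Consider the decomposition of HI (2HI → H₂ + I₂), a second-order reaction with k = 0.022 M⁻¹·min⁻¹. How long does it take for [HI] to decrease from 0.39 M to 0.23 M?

81.08 min

Step 1: For second-order: t = (1/[HI] - 1/[HI]₀)/k
Step 2: t = (1/0.23 - 1/0.39)/0.022
Step 3: t = (4.348 - 2.564)/0.022
Step 4: t = 1.784/0.022 = 81.08 min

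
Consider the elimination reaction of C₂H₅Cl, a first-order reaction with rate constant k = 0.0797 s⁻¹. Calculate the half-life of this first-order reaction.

8.697 s

Step 1: For a first-order reaction, t₁/₂ = ln(2)/k
Step 2: t₁/₂ = ln(2)/0.0797
Step 3: t₁/₂ = 0.6931/0.0797 = 8.697 s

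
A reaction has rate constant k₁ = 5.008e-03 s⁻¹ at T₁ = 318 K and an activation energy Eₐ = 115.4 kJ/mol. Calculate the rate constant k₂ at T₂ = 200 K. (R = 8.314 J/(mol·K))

3.277e-14 s⁻¹

Step 1: Use the two-temperature Arrhenius form: ln(k₂/k₁) = -Eₐ/R × (1/T₂ - 1/T₁)
Step 2: Convert Eₐ to J/mol: 115.4 kJ/mol = 115400 J/mol
Step 3: 1/T₂ - 1/T₁ = 1/200 - 1/318 = 1.855346e-03 K⁻¹
Step 4: ln(k₂/k₁) = -115400/8.314 × 1.855346e-03 = -25.75258
Step 5: k₂ = k₁ × exp(-25.75258) = 5.008e-03 × 6.54330e-12 = 3.277e-14 s⁻¹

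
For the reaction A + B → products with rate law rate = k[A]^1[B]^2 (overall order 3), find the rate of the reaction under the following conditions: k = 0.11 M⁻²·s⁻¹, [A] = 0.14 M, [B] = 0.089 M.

0.000122 M/s

Step 1: The rate law is rate = k[A]^1[B]^2, overall order = 1+2 = 3
Step 2: Substitute values: rate = 0.11 × (0.14)^1 × (0.089)^2
Step 3: rate = 0.11 × 0.14 × 0.007921 = 0.000121983 M/s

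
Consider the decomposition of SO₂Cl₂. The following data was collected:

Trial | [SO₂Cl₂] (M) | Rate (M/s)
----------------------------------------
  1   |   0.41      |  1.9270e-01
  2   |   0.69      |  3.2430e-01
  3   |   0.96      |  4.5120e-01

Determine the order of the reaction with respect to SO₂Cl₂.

first order (1)

Step 1: Compare trials to find order n where rate₂/rate₁ = ([SO₂Cl₂]₂/[SO₂Cl₂]₁)^n
Step 2: rate₂/rate₁ = 3.2430e-01/1.9270e-01 = 1.683
Step 3: [SO₂Cl₂]₂/[SO₂Cl₂]₁ = 0.69/0.41 = 1.683
Step 4: n = ln(1.683)/ln(1.683) = 1.00 ≈ 1
Step 5: The reaction is first order in SO₂Cl₂.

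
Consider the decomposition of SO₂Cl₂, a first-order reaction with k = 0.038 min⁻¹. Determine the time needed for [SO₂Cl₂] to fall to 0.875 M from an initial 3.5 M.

36.48 min

Step 1: For first-order: t = ln([SO₂Cl₂]₀/[SO₂Cl₂])/k
Step 2: t = ln(3.5/0.875)/0.038
Step 3: t = ln(4)/0.038
Step 4: t = 1.386/0.038 = 36.48 min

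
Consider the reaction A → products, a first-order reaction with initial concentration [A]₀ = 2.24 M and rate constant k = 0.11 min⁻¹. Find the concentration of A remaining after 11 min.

0.668 M

Step 1: For a first-order reaction: [A] = [A]₀ × e^(-kt)
Step 2: [A] = 2.24 × e^(-0.11 × 11)
Step 3: [A] = 2.24 × e^(-1.21)
Step 4: [A] = 2.24 × 0.298197 = 0.668 M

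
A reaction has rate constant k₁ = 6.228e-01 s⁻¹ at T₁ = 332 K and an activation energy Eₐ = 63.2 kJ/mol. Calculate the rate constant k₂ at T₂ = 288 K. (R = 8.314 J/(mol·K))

1.884e-02 s⁻¹

Step 1: Use the two-temperature Arrhenius form: ln(k₂/k₁) = -Eₐ/R × (1/T₂ - 1/T₁)
Step 2: Convert Eₐ to J/mol: 63.2 kJ/mol = 63200 J/mol
Step 3: 1/T₂ - 1/T₁ = 1/288 - 1/332 = 4.601740e-04 K⁻¹
Step 4: ln(k₂/k₁) = -63200/8.314 × 4.601740e-04 = -3.49808
Step 5: k₂ = k₁ × exp(-3.49808) = 6.228e-01 × 3.02554e-02 = 1.884e-02 s⁻¹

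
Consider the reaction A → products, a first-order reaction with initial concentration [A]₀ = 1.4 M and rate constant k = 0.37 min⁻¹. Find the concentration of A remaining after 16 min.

0.003759 M

Step 1: For a first-order reaction: [A] = [A]₀ × e^(-kt)
Step 2: [A] = 1.4 × e^(-0.37 × 16)
Step 3: [A] = 1.4 × e^(-5.92)
Step 4: [A] = 1.4 × 0.0026852 = 0.003759 M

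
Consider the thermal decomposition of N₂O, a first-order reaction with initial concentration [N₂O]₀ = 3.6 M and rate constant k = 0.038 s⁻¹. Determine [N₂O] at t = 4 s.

3.092 M

Step 1: For a first-order reaction: [N₂O] = [N₂O]₀ × e^(-kt)
Step 2: [N₂O] = 3.6 × e^(-0.038 × 4)
Step 3: [N₂O] = 3.6 × e^(-0.152)
Step 4: [N₂O] = 3.6 × 0.858988 = 3.092 M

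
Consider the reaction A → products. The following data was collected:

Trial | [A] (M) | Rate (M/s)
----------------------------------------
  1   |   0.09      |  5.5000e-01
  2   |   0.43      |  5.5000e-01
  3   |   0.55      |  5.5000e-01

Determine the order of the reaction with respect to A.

zeroth order (0)

Step 1: Compare trials - when concentration changes, rate stays constant.
Step 2: rate₂/rate₁ = 5.5000e-01/5.5000e-01 = 1
Step 3: [A]₂/[A]₁ = 0.43/0.09 = 4.778
Step 4: Since rate ratio ≈ (conc ratio)^0, the reaction is zeroth order.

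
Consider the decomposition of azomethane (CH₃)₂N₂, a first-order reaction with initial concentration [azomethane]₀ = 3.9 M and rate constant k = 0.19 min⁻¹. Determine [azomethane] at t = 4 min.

1.824 M

Step 1: For a first-order reaction: [azomethane] = [azomethane]₀ × e^(-kt)
Step 2: [azomethane] = 3.9 × e^(-0.19 × 4)
Step 3: [azomethane] = 3.9 × e^(-0.76)
Step 4: [azomethane] = 3.9 × 0.467666 = 1.824 M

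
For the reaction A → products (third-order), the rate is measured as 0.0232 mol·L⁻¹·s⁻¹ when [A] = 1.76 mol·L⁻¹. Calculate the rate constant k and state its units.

0.004255 (mol·L⁻¹)⁻²·s⁻¹

Step 1: rate = k[A]^3, so k = rate / [A]^3.
Step 2: k = 0.0232 / (1.76)^3 = 0.0232 / 5.452.
Step 3: k = 0.004255 (mol·L⁻¹)⁻²·s⁻¹.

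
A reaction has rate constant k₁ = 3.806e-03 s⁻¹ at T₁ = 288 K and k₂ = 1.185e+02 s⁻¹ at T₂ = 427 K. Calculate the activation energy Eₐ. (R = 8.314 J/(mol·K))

76.1 kJ/mol

Step 1: Use the two-temperature Arrhenius form: ln(k₂/k₁) = -Eₐ/R × (1/T₂ - 1/T₁)
Step 2: ln(k₂/k₁) = ln(1.185e+02/3.806e-03) = ln(31135) = 10.3461
Step 3: 1/T₂ - 1/T₁ = 1/427 - 1/288 = -1.130302e-03 K⁻¹
Step 4: Eₐ = -R × ln(k₂/k₁) / (1/T₂ - 1/T₁) = -8.314 × 10.3461 / -1.130302e-03
Step 5: Eₐ = 7.6101e+04 J/mol = 76.1 kJ/mol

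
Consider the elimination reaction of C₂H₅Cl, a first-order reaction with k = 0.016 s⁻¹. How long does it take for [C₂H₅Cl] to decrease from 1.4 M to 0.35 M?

86.64 s

Step 1: For first-order: t = ln([C₂H₅Cl]₀/[C₂H₅Cl])/k
Step 2: t = ln(1.4/0.35)/0.016
Step 3: t = ln(4)/0.016
Step 4: t = 1.386/0.016 = 86.64 s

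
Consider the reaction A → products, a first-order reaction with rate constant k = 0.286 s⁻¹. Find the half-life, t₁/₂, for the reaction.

2.424 s

Step 1: For a first-order reaction, t₁/₂ = ln(2)/k
Step 2: t₁/₂ = ln(2)/0.286
Step 3: t₁/₂ = 0.6931/0.286 = 2.424 s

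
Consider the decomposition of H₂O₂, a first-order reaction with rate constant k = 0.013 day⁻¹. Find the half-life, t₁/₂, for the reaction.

53.32 day

Step 1: For a first-order reaction, t₁/₂ = ln(2)/k
Step 2: t₁/₂ = ln(2)/0.013
Step 3: t₁/₂ = 0.6931/0.013 = 53.32 day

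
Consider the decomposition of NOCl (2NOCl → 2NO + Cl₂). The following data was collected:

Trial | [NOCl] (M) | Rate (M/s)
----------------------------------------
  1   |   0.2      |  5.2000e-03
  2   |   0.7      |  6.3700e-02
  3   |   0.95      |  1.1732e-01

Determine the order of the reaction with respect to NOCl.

second order (2)

Step 1: Compare trials to find order n where rate₂/rate₁ = ([NOCl]₂/[NOCl]₁)^n
Step 2: rate₂/rate₁ = 6.3700e-02/5.2000e-03 = 12.25
Step 3: [NOCl]₂/[NOCl]₁ = 0.7/0.2 = 3.5
Step 4: n = ln(12.25)/ln(3.5) = 2.00 ≈ 2
Step 5: The reaction is second order in NOCl.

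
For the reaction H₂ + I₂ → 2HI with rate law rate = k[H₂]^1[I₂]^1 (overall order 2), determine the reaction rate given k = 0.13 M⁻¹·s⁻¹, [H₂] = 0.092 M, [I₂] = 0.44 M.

0.005262 M/s

Step 1: The rate law is rate = k[H₂]^1[I₂]^1, overall order = 1+1 = 2
Step 2: Substitute values: rate = 0.13 × (0.092)^1 × (0.44)^1
Step 3: rate = 0.13 × 0.092 × 0.44 = 0.0052624 M/s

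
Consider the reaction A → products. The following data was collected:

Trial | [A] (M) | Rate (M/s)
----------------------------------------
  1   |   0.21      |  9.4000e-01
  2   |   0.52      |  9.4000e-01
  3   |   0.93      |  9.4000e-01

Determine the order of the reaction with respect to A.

zeroth order (0)

Step 1: Compare trials - when concentration changes, rate stays constant.
Step 2: rate₂/rate₁ = 9.4000e-01/9.4000e-01 = 1
Step 3: [A]₂/[A]₁ = 0.52/0.21 = 2.476
Step 4: Since rate ratio ≈ (conc ratio)^0, the reaction is zeroth order.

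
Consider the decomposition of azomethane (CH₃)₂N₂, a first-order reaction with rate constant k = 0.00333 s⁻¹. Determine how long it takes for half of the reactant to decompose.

208.2 s

Step 1: For a first-order reaction, t₁/₂ = ln(2)/k
Step 2: t₁/₂ = ln(2)/0.00333
Step 3: t₁/₂ = 0.6931/0.00333 = 208.2 s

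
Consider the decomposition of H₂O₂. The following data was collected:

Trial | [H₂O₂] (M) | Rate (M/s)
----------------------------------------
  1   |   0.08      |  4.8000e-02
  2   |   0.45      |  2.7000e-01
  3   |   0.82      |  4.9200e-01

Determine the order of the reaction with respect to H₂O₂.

first order (1)

Step 1: Compare trials to find order n where rate₂/rate₁ = ([H₂O₂]₂/[H₂O₂]₁)^n
Step 2: rate₂/rate₁ = 2.7000e-01/4.8000e-02 = 5.625
Step 3: [H₂O₂]₂/[H₂O₂]₁ = 0.45/0.08 = 5.625
Step 4: n = ln(5.625)/ln(5.625) = 1.00 ≈ 1
Step 5: The reaction is first order in H₂O₂.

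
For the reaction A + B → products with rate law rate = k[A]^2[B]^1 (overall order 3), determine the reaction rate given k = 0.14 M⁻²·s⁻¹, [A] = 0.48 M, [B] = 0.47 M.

0.01516 M/s

Step 1: The rate law is rate = k[A]^2[B]^1, overall order = 2+1 = 3
Step 2: Substitute values: rate = 0.14 × (0.48)^2 × (0.47)^1
Step 3: rate = 0.14 × 0.2304 × 0.47 = 0.0151603 M/s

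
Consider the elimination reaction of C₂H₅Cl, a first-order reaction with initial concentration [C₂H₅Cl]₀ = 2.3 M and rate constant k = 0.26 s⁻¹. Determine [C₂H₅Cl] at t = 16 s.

0.0359 M

Step 1: For a first-order reaction: [C₂H₅Cl] = [C₂H₅Cl]₀ × e^(-kt)
Step 2: [C₂H₅Cl] = 2.3 × e^(-0.26 × 16)
Step 3: [C₂H₅Cl] = 2.3 × e^(-4.16)
Step 4: [C₂H₅Cl] = 2.3 × 0.0156076 = 0.0359 M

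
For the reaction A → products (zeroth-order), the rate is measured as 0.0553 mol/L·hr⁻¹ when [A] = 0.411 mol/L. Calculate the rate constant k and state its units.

0.0553 mol/L·hr⁻¹

Step 1: For a zeroth-order reaction, rate = k (independent of concentration).
Step 2: k = rate = 0.0553 mol/L·hr⁻¹.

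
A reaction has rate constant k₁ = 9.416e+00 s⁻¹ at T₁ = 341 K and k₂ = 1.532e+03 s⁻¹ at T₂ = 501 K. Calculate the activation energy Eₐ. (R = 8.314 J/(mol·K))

45.2 kJ/mol

Step 1: Use the two-temperature Arrhenius form: ln(k₂/k₁) = -Eₐ/R × (1/T₂ - 1/T₁)
Step 2: ln(k₂/k₁) = ln(1.532e+03/9.416e+00) = ln(162.702) = 5.09192
Step 3: 1/T₂ - 1/T₁ = 1/501 - 1/341 = -9.365433e-04 K⁻¹
Step 4: Eₐ = -R × ln(k₂/k₁) / (1/T₂ - 1/T₁) = -8.314 × 5.09192 / -9.365433e-04
Step 5: Eₐ = 4.5203e+04 J/mol = 45.2 kJ/mol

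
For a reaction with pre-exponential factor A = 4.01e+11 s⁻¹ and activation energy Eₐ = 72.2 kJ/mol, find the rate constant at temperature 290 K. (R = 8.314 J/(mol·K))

3.96e-02 s⁻¹

Step 1: Use the Arrhenius equation: k = A × exp(-Eₐ/RT)
Step 2: Convert Eₐ to J/mol: 72.2 kJ/mol = 72200 J/mol
Step 3: Calculate the exponent: -Eₐ/(RT) = -72200/(8.314 × 290) = -29.94534
Step 4: k = 4.01e+11 × exp(-29.94534)
Step 5: k = 4.01e+11 × 9.88335e-14 = 3.9632e-02 s⁻¹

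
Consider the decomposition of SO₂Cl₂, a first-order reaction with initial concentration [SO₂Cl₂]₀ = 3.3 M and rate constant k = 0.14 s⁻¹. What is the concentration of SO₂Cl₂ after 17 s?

0.3054 M

Step 1: For a first-order reaction: [SO₂Cl₂] = [SO₂Cl₂]₀ × e^(-kt)
Step 2: [SO₂Cl₂] = 3.3 × e^(-0.14 × 17)
Step 3: [SO₂Cl₂] = 3.3 × e^(-2.38)
Step 4: [SO₂Cl₂] = 3.3 × 0.0925506 = 0.3054 M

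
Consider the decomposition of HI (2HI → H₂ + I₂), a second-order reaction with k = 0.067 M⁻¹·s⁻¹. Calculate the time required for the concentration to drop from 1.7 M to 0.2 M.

65.85 s

Step 1: For second-order: t = (1/[HI] - 1/[HI]₀)/k
Step 2: t = (1/0.2 - 1/1.7)/0.067
Step 3: t = (5 - 0.5882)/0.067
Step 4: t = 4.412/0.067 = 65.85 s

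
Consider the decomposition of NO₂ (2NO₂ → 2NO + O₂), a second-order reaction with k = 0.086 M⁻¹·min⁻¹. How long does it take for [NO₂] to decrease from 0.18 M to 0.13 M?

24.85 min

Step 1: For second-order: t = (1/[NO₂] - 1/[NO₂]₀)/k
Step 2: t = (1/0.13 - 1/0.18)/0.086
Step 3: t = (7.692 - 5.556)/0.086
Step 4: t = 2.137/0.086 = 24.85 min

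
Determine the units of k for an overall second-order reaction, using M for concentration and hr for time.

M⁻¹·hr⁻¹

Step 1: For overall order n, rate = k × (concentration)^n.
Step 2: Rate has units M·hr⁻¹; concentration term has units M^2.
Step 3: k = rate / (concentration)^n, so units of k = M^(1-2)·hr⁻¹ = M⁻¹·hr⁻¹.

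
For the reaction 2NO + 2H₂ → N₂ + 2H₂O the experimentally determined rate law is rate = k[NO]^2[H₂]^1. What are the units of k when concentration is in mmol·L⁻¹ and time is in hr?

(mmol·L⁻¹)⁻²·hr⁻¹

Step 1: Overall order = 2 + 1 = 3.
Step 2: rate has units mmol·L⁻¹·hr⁻¹; [NO]^2[H₂]^1 has units (mmol·L⁻¹)^3.
Step 3: k = rate/([NO]^2[H₂]^1), so units of k = (mmol·L⁻¹)^(1-3)·hr⁻¹ = (mmol·L⁻¹)⁻²·hr⁻¹.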